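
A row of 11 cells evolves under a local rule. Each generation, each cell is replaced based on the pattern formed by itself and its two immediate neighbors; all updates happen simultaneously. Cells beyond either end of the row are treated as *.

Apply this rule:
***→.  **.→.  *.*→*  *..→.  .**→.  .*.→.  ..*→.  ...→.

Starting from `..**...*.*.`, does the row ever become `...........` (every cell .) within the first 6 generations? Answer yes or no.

yes

........*.*
.........*.
..........*
...........
all cells are . at generation 4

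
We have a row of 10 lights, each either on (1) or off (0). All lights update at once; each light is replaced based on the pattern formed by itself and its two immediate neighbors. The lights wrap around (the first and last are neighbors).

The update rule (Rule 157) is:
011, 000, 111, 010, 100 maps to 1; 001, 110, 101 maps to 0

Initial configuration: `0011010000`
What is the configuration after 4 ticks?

1010011111
0011011111
1010011110
1011011100

1011011100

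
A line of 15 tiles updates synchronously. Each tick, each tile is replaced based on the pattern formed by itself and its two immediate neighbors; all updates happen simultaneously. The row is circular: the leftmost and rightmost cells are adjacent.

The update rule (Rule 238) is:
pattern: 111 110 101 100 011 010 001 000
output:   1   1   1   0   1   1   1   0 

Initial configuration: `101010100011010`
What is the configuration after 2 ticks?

111111101111111

tick 1: 111111100111111
tick 2: 111111101111111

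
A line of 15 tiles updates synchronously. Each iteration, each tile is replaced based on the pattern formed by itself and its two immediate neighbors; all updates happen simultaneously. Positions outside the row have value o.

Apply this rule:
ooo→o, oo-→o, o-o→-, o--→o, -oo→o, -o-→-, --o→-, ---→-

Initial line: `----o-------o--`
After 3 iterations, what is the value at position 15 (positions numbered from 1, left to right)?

-

iteration 1: o----o-------o-
iteration 2: oo----o--------
iteration 3: ooo----o-------
position 15 holds -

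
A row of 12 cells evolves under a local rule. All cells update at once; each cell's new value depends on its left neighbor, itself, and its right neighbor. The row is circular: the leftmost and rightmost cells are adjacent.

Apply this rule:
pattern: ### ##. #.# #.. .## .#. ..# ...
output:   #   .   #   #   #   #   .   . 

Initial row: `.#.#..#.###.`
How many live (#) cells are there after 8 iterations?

iteration 1: .####.####.#
iteration 2: ####.####.##
iteration 3: ###.####.###
iteration 4: ##.####.####
iteration 5: #.####.#####
iteration 6: .####.######
iteration 7: ####.######.
iteration 8: ###.######.#
count of #: 10

10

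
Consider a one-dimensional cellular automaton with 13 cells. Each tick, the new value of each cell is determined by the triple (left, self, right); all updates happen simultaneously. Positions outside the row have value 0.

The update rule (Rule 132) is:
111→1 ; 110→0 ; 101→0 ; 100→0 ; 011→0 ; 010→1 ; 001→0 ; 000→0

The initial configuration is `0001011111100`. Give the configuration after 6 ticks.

tick 1: 0001001111000
tick 2: 0001000110000
tick 3: 0001000000000
tick 4: 0001000000000  (fixed point — unchanged through tick 6)

0001000000000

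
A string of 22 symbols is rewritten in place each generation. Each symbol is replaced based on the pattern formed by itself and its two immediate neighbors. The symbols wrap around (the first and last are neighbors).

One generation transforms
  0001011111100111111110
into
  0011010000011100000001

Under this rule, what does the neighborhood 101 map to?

At position 4 the neighborhood is 101; the next row has 0 there.

0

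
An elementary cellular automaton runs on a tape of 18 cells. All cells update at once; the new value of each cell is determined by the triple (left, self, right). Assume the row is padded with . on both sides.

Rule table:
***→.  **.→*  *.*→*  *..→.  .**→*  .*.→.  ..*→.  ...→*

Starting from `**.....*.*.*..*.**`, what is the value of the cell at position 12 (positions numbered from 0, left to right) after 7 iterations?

.

iteration 1: **.***..*.*....***
iteration 2: ****.*...*..**.*.*
iteration 3: *..**..*....***.*.
iteration 4: ...**....**.*.**..
iteration 5: **.**.**.***.***.*
iteration 6: **********.***.**.
iteration 7: *........***.****.
position 12 holds .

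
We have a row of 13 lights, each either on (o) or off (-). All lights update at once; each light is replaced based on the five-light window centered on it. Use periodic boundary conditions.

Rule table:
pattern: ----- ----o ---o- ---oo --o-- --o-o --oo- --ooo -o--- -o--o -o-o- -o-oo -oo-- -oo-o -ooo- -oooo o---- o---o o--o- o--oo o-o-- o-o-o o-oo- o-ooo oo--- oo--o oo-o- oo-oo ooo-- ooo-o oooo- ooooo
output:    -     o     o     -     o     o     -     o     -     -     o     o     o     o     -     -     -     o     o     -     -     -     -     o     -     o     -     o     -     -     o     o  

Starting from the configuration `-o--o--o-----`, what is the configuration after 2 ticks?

--o-oo-o--o-o

oo-oo-oo----o
--o-oo-o--o-o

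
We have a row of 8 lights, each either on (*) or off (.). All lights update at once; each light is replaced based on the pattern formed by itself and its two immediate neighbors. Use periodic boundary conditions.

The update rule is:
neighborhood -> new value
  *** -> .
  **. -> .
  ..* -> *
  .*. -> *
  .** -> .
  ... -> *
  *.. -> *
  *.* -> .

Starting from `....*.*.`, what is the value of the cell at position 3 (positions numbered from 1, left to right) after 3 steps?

*

*****.**
........
********
position 3 holds *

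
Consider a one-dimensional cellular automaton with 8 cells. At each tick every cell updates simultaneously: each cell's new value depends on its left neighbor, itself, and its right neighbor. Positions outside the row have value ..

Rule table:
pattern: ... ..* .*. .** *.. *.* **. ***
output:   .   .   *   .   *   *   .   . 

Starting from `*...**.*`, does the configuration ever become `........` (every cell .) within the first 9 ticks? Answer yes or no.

yes

**....**
..*.....
..**....
....*...
....**..
......*.
......**
........
all cells are . at tick 8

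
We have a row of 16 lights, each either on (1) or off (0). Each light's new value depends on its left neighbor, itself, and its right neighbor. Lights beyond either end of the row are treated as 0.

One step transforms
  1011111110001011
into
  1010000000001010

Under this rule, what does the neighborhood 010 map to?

1

At position 0 the neighborhood is 010; the next row has 1 there.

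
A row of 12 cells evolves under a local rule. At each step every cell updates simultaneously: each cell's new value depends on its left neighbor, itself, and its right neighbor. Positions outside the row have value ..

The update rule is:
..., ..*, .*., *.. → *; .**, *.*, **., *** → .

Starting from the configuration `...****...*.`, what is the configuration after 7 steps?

***....*****

***....*****
...****.....
***....*****  (repeats step 1; period 2)
step 7: ***....*****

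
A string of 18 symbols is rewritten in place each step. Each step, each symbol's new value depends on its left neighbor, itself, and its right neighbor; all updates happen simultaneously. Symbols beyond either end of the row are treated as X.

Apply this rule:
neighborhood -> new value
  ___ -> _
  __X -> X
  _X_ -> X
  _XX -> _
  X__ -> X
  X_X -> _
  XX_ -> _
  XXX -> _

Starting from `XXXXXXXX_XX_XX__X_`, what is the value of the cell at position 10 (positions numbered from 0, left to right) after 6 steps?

______________XXX_
X____________X____
_X__________XXX__X
_XX________X___XX_
___X______XXX_X___
X_XXX____X____XX_X
position 10 holds _

_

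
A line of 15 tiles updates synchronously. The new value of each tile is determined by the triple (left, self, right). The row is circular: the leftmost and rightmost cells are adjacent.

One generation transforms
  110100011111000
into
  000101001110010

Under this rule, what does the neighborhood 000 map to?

At position 5 the neighborhood is 000; the next row has 1 there.

1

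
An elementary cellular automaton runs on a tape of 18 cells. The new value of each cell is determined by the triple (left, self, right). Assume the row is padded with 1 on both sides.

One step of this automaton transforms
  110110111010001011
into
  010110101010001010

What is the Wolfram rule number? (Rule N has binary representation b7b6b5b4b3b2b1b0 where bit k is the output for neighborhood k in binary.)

position 0: 111 → 0  (bit 7 = 0)
position 1: 110 → 1  (bit 6 = 1)
position 2: 101 → 0  (bit 5 = 0)
position 11: 100 → 0  (bit 4 = 0)
position 3: 011 → 1  (bit 3 = 1)
position 10: 010 → 1  (bit 2 = 1)
position 13: 001 → 0  (bit 1 = 0)
position 12: 000 → 0  (bit 0 = 0)
bits b7..b0 = 01001100 = 76

76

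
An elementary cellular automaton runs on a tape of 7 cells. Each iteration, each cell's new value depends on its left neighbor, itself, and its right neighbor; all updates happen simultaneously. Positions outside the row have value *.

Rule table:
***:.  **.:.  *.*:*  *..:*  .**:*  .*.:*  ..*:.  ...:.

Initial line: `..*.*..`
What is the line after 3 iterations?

**.*..*

iteration 1: *.****.
iteration 2: .**...*
iteration 3: **.*..*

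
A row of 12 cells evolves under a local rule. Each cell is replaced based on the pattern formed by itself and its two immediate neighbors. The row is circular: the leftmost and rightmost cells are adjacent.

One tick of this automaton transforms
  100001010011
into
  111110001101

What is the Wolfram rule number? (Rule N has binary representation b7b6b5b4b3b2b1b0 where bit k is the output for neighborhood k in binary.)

position 11: 111 → 1  (bit 7 = 1)
position 0: 110 → 1  (bit 6 = 1)
position 6: 101 → 0  (bit 5 = 0)
position 1: 100 → 1  (bit 4 = 1)
position 10: 011 → 0  (bit 3 = 0)
position 5: 010 → 0  (bit 2 = 0)
position 4: 001 → 1  (bit 1 = 1)
position 2: 000 → 1  (bit 0 = 1)
bits b7..b0 = 11010011 = 211

211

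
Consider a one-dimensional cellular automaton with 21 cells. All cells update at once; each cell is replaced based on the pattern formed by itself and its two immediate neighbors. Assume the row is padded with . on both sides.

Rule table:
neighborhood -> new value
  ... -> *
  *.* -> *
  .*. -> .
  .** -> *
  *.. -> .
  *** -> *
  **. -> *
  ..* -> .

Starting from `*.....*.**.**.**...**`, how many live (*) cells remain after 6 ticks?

18

tick 1: ..***..*********.*.**
tick 2: *.***..**********.***
tick 3: .****..**************
tick 4: .****..**************  (fixed point — unchanged through tick 6)
count of *: 18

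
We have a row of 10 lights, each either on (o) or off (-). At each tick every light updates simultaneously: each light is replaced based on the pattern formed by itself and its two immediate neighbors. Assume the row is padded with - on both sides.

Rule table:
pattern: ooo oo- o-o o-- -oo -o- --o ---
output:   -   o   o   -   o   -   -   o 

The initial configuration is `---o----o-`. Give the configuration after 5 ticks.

-oo-o-oo--

oo---oo---
oo-o-oo-oo
ooo-oooooo
o-ooo----o
-oo-o-oo--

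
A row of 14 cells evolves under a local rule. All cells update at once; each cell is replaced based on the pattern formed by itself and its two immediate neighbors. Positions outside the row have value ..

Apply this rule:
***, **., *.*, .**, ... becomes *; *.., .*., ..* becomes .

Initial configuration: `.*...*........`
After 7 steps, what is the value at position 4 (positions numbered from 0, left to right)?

*

...*...*******
**...*.*******
**.*..********
***...********
***.*.********
****.*********
**************
position 4 holds *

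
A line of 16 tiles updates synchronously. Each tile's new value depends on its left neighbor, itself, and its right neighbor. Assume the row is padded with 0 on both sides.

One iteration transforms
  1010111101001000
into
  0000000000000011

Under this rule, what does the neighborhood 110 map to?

0

At position 7 the neighborhood is 110; the next row has 0 there.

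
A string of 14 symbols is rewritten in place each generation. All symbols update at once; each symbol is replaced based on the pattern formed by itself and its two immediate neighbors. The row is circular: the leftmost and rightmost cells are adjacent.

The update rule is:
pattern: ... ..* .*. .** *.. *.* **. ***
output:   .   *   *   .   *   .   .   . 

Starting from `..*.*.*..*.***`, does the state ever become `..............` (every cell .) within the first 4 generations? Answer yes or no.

***.*.****....
....*.....*..*
*..***...*****
.**...*.*.....
generation 4 is .**...*.*....., still not uniform .

no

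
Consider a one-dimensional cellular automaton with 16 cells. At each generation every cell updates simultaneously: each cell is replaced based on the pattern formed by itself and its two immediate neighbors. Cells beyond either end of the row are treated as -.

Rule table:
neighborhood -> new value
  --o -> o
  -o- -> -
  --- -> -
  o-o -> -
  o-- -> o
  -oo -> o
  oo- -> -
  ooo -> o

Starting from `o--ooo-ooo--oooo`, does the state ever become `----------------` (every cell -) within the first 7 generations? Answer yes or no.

no

generation 1: -oooo--oo-ooooo-
generation 2: oooo-ooo--oooo-o
generation 3: ooo--oo-ooooo---
generation 4: oo-ooo--oooo-o--
generation 5: o--oo-ooooo---o-
generation 6: -ooo--oooo-o-o-o
generation 7: ooo-ooooo-------
generation 7 is ooo-ooooo-------, still not uniform -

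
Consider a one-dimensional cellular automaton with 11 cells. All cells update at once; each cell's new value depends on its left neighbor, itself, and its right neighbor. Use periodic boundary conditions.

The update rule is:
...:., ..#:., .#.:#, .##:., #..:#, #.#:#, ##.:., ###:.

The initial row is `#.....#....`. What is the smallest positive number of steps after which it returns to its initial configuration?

##....##...
..#.....#..
..##....##.
....#.....#
#...##....#
.#....#....
.##...##...
...#....#..
...##...##.
.....#....#
#....##...#
.#.....#...
.##....##..
...#.....#.
...##....##
#....#.....
##...##....
..#....#...
..##...##..
....#....#.
....##...##
#.....#....

22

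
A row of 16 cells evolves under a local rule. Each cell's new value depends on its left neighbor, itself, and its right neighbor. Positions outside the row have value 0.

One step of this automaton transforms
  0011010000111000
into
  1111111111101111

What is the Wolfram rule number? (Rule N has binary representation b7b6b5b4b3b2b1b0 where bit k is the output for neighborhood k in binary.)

position 11: 111 → 0  (bit 7 = 0)
position 3: 110 → 1  (bit 6 = 1)
position 4: 101 → 1  (bit 5 = 1)
position 6: 100 → 1  (bit 4 = 1)
position 2: 011 → 1  (bit 3 = 1)
position 5: 010 → 1  (bit 2 = 1)
position 1: 001 → 1  (bit 1 = 1)
position 0: 000 → 1  (bit 0 = 1)
bits b7..b0 = 01111111 = 127

127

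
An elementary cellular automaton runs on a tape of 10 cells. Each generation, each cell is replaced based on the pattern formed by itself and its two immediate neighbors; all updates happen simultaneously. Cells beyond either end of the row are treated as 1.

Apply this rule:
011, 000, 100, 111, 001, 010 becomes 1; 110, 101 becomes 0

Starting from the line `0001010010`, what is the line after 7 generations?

1111011110
1110011100
1101111011
1001110011
0111101111
0111001111
0110111111

0110111111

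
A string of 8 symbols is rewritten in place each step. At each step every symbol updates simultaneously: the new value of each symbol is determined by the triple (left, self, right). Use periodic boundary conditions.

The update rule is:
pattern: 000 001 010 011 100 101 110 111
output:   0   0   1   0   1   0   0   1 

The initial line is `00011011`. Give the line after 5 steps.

00001000

10000000
11000000
00100000
00110000
00001000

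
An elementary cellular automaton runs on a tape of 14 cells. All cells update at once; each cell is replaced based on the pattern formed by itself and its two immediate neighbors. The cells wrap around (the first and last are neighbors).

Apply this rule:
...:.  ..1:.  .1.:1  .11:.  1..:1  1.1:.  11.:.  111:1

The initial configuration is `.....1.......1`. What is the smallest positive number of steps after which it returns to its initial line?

14

step 1: 1....11......1
step 2: .1.....1......
step 3: .11....11.....
step 4: ...1.....1....
step 5: ...11....11...
step 6: .....1.....1..
step 7: .....11....11.
step 8: .......1.....1
step 9: 1......11....1
step 10: .1.......1....
step 11: .11......11...
step 12: ...1.......1..
step 13: ...11......11.
step 14: .....1.......1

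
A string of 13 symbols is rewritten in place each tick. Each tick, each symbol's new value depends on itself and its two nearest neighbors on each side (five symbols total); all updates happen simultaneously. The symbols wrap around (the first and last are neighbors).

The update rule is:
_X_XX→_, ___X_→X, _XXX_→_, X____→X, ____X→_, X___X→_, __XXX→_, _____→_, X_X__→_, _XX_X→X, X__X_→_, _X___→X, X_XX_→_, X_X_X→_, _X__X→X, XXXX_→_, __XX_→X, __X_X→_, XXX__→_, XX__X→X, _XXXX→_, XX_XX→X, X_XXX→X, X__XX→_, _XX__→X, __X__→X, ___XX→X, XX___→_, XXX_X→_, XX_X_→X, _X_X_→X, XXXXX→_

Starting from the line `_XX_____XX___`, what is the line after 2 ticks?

X__X_X____X__

XXX_X__XXX_X_
X__X_X____X__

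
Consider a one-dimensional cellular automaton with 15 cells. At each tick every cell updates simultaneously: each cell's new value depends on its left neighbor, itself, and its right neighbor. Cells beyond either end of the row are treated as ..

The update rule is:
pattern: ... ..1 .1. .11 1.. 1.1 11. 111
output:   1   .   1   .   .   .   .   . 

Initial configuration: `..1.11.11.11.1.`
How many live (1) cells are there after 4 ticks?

11

1.1..........1.
1.1.11111111.1.
1.1..........1.  (repeats tick 1; period 2)
tick 4: 1.1.11111111.1.
count of 1: 11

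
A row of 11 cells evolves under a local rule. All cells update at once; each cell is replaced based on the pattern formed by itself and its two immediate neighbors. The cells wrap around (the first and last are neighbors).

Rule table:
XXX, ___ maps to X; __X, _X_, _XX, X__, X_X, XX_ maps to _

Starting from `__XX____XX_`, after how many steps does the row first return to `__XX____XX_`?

X____XX____
__XX____XX_

2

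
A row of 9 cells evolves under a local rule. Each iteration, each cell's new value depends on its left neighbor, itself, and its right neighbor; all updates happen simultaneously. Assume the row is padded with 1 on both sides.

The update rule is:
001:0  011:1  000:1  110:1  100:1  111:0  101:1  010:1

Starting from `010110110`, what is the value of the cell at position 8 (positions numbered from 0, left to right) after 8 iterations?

111111111
000000000
111111110
000000011
111111010
000001111
111101000
000111110
position 8 holds 0

0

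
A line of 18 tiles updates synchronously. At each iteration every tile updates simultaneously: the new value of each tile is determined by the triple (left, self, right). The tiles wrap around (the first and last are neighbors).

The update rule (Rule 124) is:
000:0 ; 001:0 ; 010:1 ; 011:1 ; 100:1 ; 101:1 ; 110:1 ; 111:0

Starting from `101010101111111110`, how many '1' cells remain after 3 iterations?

5

111111111000000011
000000001100000010
000000001110000011
count of 1: 5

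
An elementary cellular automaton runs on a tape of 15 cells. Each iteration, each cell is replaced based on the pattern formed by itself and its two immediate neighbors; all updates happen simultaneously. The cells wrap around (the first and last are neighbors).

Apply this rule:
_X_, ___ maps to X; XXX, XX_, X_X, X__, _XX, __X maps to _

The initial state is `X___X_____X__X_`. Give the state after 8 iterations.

X_X_X_____X__X_

X_X_X_XXX_X__X_
X_X_X_____X__X_
X_X_X_XXX_X__X_  (repeats iteration 1; period 2)
iteration 8: X_X_X_____X__X_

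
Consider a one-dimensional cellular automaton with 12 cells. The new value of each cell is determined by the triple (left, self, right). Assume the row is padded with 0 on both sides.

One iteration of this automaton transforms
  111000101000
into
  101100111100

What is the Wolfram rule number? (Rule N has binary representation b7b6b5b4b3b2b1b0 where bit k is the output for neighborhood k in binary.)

124

position 1: 111 → 0  (bit 7 = 0)
position 2: 110 → 1  (bit 6 = 1)
position 7: 101 → 1  (bit 5 = 1)
position 3: 100 → 1  (bit 4 = 1)
position 0: 011 → 1  (bit 3 = 1)
position 6: 010 → 1  (bit 2 = 1)
position 5: 001 → 0  (bit 1 = 0)
position 4: 000 → 0  (bit 0 = 0)
bits b7..b0 = 01111100 = 124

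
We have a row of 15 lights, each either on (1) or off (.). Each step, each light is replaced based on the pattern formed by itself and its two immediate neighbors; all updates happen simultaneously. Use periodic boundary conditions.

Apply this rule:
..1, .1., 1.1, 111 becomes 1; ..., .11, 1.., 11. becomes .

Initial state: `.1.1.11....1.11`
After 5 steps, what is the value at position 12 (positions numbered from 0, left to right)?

1

step 1: 11111.....111..
step 2: .111.....1.1..1
step 3: 1.1.....1111.11
step 4: .11....1.11.1.1
step 5: 1.....111..1111
position 12 holds 1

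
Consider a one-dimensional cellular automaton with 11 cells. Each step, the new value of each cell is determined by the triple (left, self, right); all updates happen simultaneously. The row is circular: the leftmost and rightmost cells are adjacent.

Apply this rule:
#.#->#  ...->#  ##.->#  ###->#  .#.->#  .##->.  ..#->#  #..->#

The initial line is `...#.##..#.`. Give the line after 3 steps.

#####.#####
######.####
#######.###

#######.###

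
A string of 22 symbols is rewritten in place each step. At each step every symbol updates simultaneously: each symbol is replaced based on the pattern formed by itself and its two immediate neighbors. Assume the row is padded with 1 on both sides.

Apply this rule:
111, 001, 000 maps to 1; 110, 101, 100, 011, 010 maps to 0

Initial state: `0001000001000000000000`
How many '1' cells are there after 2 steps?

14

0110011110011111111111
0000101100101111111111
count of 1: 14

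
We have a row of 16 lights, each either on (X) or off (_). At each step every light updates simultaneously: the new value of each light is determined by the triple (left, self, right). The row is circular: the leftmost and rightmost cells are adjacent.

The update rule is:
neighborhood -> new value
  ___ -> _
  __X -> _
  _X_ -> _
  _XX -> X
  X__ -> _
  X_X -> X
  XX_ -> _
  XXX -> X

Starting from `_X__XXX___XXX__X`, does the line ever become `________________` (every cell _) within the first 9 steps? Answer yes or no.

X___XX____XX____
____X_____X_____
________________
all cells are _ at step 3

yes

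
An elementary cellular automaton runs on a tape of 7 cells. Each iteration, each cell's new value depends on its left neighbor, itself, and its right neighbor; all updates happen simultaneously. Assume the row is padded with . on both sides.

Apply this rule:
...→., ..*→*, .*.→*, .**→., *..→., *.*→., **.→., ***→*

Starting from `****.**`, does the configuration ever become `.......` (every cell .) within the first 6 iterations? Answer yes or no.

no

iteration 1: .**....
iteration 2: *......
iteration 3: *......  (fixed point — unchanged through iteration 6)
iteration 6 is *......, still not uniform .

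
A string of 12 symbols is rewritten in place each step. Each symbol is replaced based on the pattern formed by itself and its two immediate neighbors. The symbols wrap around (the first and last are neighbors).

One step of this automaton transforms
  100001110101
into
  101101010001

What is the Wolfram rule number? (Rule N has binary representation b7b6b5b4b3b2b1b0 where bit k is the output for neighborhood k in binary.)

73

position 6: 111 → 0  (bit 7 = 0)
position 0: 110 → 1  (bit 6 = 1)
position 8: 101 → 0  (bit 5 = 0)
position 1: 100 → 0  (bit 4 = 0)
position 5: 011 → 1  (bit 3 = 1)
position 9: 010 → 0  (bit 2 = 0)
position 4: 001 → 0  (bit 1 = 0)
position 2: 000 → 1  (bit 0 = 1)
bits b7..b0 = 01001001 = 73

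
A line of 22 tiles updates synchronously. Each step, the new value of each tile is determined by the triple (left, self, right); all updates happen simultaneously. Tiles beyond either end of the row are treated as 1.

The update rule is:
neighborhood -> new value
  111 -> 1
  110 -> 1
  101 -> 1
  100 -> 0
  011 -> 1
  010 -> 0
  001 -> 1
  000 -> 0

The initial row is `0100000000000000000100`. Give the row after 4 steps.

1000000000000001001111

1000000000000000001001
1000000000000000010011
1000000000000000100111
1000000000000001001111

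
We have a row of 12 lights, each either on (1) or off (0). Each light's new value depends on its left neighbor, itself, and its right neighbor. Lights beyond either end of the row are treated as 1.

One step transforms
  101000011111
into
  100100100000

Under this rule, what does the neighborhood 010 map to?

0

At position 2 the neighborhood is 010; the next row has 0 there.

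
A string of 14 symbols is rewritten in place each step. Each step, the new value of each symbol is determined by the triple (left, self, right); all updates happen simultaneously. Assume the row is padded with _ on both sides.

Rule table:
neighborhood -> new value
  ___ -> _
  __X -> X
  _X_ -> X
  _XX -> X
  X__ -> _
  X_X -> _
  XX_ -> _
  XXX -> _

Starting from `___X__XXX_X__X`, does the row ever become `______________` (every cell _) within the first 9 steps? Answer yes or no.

no

__XX_XX___X_XX
_XX__X___XX_X_
XX__XX__XX__X_
X__XX__XX__XX_
X_XX__XX__XX__
X_X__XX__XX___
X_X_XX__XX____
X_X_X__XX_____
X_X_X_XX______
step 9 is X_X_X_XX______, still not uniform _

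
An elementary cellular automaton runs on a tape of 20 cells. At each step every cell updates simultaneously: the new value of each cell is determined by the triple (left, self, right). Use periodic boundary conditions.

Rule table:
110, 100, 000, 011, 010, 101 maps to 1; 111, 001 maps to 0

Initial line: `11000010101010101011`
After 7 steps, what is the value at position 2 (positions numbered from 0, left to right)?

0

01111011111111111110
01001110000000000011
11101011111111111011
00111110000000001110
10100011111111101011
11111010000000111110
10001111111110100011
position 2 holds 0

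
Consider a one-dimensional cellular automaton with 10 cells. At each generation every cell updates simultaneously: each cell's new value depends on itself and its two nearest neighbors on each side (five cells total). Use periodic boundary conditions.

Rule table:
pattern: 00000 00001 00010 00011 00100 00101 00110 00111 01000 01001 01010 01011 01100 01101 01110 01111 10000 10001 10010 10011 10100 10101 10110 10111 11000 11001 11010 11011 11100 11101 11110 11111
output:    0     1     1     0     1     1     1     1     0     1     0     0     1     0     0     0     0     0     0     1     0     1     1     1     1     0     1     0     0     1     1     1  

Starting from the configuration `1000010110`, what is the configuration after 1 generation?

0001110101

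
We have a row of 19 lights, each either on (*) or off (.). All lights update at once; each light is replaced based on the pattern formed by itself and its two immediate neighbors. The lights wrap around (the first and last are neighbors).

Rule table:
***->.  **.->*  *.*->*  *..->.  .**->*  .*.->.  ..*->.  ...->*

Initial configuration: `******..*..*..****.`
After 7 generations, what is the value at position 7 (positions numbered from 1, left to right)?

*....*........*..**
*.**...******....*.
.***.*.*....*.**..*
**.**.*..**..***...
******...**..*.*.*.
*....*.*.**...*.*.*
*.**..*.***.*..*.**
position 7 holds *

*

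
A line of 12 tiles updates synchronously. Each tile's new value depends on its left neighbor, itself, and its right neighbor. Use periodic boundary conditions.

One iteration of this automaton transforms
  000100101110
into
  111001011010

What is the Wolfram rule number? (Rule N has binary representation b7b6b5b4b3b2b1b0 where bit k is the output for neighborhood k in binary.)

position 9: 111 → 0  (bit 7 = 0)
position 10: 110 → 1  (bit 6 = 1)
position 7: 101 → 1  (bit 5 = 1)
position 4: 100 → 0  (bit 4 = 0)
position 8: 011 → 1  (bit 3 = 1)
position 3: 010 → 0  (bit 2 = 0)
position 2: 001 → 1  (bit 1 = 1)
position 0: 000 → 1  (bit 0 = 1)
bits b7..b0 = 01101011 = 107

107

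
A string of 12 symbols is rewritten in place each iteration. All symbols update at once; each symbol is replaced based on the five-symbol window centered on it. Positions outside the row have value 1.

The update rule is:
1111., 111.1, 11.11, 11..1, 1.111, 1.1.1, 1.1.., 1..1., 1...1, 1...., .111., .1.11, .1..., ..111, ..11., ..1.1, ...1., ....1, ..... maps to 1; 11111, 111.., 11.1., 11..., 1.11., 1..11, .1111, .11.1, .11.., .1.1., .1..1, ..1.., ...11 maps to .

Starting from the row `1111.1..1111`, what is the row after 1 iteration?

..11.1..1...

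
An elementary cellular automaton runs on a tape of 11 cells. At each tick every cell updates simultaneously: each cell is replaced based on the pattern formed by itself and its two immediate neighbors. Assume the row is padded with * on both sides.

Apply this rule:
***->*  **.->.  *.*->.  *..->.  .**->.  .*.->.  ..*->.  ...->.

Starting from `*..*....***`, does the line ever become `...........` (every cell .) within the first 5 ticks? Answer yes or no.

yes

tick 1: .........**
tick 2: ..........*
tick 3: ...........
all cells are . at tick 3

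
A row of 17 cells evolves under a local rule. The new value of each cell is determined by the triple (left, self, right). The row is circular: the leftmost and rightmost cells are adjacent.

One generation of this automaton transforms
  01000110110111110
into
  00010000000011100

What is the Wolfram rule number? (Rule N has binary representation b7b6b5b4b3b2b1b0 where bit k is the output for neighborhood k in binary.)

position 12: 111 → 1  (bit 7 = 1)
position 6: 110 → 0  (bit 6 = 0)
position 7: 101 → 0  (bit 5 = 0)
position 2: 100 → 0  (bit 4 = 0)
position 5: 011 → 0  (bit 3 = 0)
position 1: 010 → 0  (bit 2 = 0)
position 0: 001 → 0  (bit 1 = 0)
position 3: 000 → 1  (bit 0 = 1)
bits b7..b0 = 10000001 = 129

129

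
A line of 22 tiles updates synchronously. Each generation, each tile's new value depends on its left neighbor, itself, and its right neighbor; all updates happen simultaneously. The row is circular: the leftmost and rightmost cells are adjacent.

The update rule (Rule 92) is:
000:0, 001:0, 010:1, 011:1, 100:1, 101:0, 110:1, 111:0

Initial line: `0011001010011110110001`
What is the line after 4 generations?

1011101011010010111001
1010101011011010101101
1010101011011010101101  (fixed point — unchanged through generation 4)

1010101011011010101101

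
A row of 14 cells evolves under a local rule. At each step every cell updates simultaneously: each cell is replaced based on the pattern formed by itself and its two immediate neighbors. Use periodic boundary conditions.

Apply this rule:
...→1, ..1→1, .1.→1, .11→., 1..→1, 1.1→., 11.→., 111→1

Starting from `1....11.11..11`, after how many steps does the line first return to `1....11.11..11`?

.1111.....11.1
..11.11111...1
11....111.1111
1.1111.1...111
...11..1111.11
111..11.11....
.1.11.....1111
.1...11111.11.
11111.111....1
1111...1.1111.
.11.1111..11..
1....11.11..11

12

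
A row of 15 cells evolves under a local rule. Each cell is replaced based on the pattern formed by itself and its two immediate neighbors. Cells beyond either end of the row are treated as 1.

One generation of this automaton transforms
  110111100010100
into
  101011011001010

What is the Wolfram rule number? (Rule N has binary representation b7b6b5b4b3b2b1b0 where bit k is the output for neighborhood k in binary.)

position 0: 111 → 1  (bit 7 = 1)
position 1: 110 → 0  (bit 6 = 0)
position 2: 101 → 1  (bit 5 = 1)
position 7: 100 → 1  (bit 4 = 1)
position 3: 011 → 0  (bit 3 = 0)
position 10: 010 → 0  (bit 2 = 0)
position 9: 001 → 0  (bit 1 = 0)
position 8: 000 → 1  (bit 0 = 1)
bits b7..b0 = 10110001 = 177

177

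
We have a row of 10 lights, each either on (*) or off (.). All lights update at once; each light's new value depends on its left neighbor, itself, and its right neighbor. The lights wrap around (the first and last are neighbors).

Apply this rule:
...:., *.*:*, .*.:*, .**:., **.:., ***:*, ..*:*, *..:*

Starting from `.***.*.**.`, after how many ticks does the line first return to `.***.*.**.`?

2

tick 1: *.*.***..*
tick 2: .***.*.**.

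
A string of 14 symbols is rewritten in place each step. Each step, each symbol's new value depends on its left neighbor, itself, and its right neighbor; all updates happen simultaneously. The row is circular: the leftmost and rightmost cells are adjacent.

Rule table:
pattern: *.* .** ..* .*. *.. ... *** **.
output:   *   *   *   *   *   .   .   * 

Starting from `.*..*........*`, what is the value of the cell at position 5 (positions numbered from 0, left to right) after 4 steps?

******......**
.....**....**.
....****..****
*..**..****..*
position 5 holds .

.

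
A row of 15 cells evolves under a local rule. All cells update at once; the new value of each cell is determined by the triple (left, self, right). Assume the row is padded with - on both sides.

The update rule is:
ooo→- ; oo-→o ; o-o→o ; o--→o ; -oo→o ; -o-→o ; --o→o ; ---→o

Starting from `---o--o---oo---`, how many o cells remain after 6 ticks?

2

ooooooooooooooo
o-------------o
ooooooooooooooo  (repeats tick 1; period 2)
tick 6: o-------------o
count of o: 2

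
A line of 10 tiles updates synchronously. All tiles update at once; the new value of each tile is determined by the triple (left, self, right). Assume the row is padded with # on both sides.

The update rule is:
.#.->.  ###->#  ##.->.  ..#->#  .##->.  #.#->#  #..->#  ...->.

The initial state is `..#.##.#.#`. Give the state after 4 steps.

step 1: ##.#..#.#.
step 2: #.#.##.#.#
step 3: .#.#..#.#.
step 4: #.#.##.#.#

#.#.##.#.#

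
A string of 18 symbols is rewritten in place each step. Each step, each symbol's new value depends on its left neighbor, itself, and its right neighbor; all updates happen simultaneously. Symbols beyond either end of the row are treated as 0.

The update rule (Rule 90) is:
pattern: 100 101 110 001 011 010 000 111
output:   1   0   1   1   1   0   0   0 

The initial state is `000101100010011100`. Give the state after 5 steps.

step 1: 001001110101110110
step 2: 010111010001010111
step 3: 100101001010000101
step 4: 011000110001001000
step 5: 111101111010110100

111101111010110100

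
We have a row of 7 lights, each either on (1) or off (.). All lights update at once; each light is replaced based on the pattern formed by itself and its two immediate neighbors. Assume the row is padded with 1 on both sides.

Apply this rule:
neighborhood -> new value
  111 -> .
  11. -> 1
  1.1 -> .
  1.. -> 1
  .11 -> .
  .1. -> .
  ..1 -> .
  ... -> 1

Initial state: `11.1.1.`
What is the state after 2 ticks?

.1.....
..1111.

..1111.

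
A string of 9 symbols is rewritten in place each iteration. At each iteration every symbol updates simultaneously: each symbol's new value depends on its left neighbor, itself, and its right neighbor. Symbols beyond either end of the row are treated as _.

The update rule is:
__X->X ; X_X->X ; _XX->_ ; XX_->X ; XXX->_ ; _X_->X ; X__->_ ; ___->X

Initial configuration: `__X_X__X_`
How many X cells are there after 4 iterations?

3

XXXXX_XX_
____XX_X_
XXXX_XXX_
___XX__X_
count of X: 3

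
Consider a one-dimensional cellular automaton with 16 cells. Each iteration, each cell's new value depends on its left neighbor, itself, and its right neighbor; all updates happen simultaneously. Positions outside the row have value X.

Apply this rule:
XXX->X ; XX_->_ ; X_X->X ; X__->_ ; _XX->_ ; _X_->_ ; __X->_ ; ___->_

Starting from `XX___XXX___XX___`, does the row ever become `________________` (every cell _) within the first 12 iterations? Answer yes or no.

yes

X_____X_________
________________
all cells are _ at iteration 2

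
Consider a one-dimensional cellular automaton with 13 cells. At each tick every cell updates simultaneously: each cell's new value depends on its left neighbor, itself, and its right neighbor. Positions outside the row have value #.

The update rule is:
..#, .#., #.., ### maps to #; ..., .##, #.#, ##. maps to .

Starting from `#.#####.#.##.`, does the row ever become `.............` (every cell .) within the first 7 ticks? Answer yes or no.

tick 1: ...###..#....
tick 2: #.#.#.####..#
tick 3: ..#.#..##.##.
tick 4: ###.###......
tick 5: ##...#.#....#
tick 6: #.#.##.##..#.
tick 7: ..#......###.
tick 7 is ..#......###., still not uniform .

no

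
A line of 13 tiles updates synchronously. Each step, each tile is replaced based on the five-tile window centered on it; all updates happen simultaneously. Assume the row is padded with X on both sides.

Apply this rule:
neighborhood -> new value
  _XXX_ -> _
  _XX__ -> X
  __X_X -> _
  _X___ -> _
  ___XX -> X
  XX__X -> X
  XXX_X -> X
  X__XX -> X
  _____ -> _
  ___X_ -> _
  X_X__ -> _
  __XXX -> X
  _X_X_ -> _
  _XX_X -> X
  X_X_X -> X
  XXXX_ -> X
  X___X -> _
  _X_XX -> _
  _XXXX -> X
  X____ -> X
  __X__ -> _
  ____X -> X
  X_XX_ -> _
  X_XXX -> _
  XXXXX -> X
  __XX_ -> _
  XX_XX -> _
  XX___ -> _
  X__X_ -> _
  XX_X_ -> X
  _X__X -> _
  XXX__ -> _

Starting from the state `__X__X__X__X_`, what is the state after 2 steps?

X____________
__X________XX

__X________XX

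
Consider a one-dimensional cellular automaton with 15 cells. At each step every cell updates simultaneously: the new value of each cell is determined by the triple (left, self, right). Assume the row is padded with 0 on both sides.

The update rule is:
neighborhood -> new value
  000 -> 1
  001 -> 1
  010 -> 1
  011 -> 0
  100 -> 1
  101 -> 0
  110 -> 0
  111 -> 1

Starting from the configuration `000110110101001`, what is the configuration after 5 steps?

111000000101111
010111111100110
110011111011001
001101110000111
110000101111010

110000101111010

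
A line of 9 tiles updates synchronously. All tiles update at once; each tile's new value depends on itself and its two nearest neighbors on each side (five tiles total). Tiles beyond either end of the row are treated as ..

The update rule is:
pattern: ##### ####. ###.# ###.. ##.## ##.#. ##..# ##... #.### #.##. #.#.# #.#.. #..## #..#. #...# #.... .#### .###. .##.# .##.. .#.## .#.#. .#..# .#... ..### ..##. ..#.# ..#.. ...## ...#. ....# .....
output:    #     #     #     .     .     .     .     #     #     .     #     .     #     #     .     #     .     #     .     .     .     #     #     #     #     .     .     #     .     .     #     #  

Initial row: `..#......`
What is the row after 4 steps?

##...###.

#.#######
..#.####.
#...#.#.#
##...###.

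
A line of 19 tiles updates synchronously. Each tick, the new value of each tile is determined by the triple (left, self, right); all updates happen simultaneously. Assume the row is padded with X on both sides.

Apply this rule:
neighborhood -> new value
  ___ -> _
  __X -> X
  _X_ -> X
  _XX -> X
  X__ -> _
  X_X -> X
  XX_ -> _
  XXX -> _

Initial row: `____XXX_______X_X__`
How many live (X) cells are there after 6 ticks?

6

___XX________XXXX_X
__XX________XX___XX
_XX________XX___XX_
XX________XX___XX_X
_________XX___XX_XX
________XX___XX_XX_
count of X: 6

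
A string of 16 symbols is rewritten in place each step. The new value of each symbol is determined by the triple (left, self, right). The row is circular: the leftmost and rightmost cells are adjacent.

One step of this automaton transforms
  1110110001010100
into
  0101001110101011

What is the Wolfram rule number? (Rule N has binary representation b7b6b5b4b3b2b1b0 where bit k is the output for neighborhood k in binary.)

position 1: 111 → 1  (bit 7 = 1)
position 2: 110 → 0  (bit 6 = 0)
position 3: 101 → 1  (bit 5 = 1)
position 6: 100 → 1  (bit 4 = 1)
position 0: 011 → 0  (bit 3 = 0)
position 9: 010 → 0  (bit 2 = 0)
position 8: 001 → 1  (bit 1 = 1)
position 7: 000 → 1  (bit 0 = 1)
bits b7..b0 = 10110011 = 179

179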